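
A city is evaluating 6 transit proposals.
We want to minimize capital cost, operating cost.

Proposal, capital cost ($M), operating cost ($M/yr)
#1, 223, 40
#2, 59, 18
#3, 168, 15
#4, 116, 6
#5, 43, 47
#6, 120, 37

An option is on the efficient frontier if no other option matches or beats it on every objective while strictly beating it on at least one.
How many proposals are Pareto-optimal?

#1: dominated by #2 (capital cost 59≤223, operating cost 18≤40).
#2: not dominated.
#3: dominated by #4 (capital cost 116≤168, operating cost 6≤15).
#4: not dominated (best operating cost).
#5: not dominated (best capital cost).
#6: dominated by #2 (capital cost 59≤120, operating cost 18≤37).
Pareto-optimal: #2, #4, #5 → 3.

3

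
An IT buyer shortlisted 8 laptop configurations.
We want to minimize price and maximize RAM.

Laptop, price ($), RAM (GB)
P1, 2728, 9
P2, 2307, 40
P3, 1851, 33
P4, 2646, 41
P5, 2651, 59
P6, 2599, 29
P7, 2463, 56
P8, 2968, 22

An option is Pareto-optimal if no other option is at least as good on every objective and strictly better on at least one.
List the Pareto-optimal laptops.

P1: dominated by P2 (price 2307≤2728, RAM 40≥9).
P2: not dominated.
P3: not dominated (best price).
P4: dominated by P7 (price 2463≤2646, RAM 56≥41).
P5: not dominated (best RAM).
P6: dominated by P2 (price 2307≤2599, RAM 40≥29).
P7: not dominated.
P8: dominated by P2 (price 2307≤2968, RAM 40≥22).

P2, P3, P5, P7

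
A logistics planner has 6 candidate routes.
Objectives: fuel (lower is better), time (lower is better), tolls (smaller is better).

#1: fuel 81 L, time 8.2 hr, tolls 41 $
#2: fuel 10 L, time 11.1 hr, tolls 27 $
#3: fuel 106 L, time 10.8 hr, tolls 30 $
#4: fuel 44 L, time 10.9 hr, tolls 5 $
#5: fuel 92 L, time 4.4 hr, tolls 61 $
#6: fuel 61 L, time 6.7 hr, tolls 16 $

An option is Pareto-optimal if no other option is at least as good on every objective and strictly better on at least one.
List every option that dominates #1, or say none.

#6: fuel 61≤81, time 6.7≤8.2, tolls 16≤41 — dominates #1.
Others (#2, #3, #4, #5) are each worse than #1 on at least one objective.

#6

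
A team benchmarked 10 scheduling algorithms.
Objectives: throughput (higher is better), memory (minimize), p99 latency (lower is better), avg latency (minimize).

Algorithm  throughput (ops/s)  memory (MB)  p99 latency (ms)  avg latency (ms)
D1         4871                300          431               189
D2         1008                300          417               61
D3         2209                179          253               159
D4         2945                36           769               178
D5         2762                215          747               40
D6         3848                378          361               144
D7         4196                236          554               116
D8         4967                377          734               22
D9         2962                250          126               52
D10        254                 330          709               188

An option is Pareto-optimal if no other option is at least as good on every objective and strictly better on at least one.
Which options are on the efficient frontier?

D1: not dominated.
D2: dominated by D9 (throughput 2962≥1008, memory 250≤300, p99 latency 126≤417, avg latency 52≤61).
D3: not dominated.
D4: not dominated (best memory).
D5: not dominated.
D6: not dominated.
D7: not dominated.
D8: not dominated (best throughput).
D9: not dominated (best p99 latency).
D10: dominated by D2 (throughput 1008≥254, memory 300≤330, p99 latency 417≤709, avg latency 61≤188).

D1, D3, D4, D5, D6, D7, D8, D9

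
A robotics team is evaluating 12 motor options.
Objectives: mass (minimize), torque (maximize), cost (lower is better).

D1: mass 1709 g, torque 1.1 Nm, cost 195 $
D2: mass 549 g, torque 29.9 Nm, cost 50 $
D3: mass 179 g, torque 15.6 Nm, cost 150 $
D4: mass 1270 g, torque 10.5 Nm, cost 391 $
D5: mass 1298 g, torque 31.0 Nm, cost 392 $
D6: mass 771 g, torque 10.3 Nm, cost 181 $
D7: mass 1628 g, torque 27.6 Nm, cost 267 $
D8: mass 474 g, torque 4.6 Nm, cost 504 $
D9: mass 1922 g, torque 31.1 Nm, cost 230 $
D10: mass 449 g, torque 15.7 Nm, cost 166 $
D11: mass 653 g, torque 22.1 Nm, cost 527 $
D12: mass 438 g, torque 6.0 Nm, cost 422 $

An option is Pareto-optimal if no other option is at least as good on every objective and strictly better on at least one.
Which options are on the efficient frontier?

D1: dominated by D2 (mass 549≤1709, torque 29.9≥1.1, cost 50≤195).
D2: not dominated (best cost).
D3: not dominated (best mass).
D4: dominated by D2 (mass 549≤1270, torque 29.9≥10.5, cost 50≤391).
D5: not dominated.
D6: dominated by D2 (mass 549≤771, torque 29.9≥10.3, cost 50≤181).
D7: dominated by D2 (mass 549≤1628, torque 29.9≥27.6, cost 50≤267).
D8: dominated by D3 (mass 179≤474, torque 15.6≥4.6, cost 150≤504).
D9: not dominated (best torque).
D10: not dominated.
D11: dominated by D2 (mass 549≤653, torque 29.9≥22.1, cost 50≤527).
D12: dominated by D3 (mass 179≤438, torque 15.6≥6.0, cost 150≤422).

D2, D3, D5, D9, D10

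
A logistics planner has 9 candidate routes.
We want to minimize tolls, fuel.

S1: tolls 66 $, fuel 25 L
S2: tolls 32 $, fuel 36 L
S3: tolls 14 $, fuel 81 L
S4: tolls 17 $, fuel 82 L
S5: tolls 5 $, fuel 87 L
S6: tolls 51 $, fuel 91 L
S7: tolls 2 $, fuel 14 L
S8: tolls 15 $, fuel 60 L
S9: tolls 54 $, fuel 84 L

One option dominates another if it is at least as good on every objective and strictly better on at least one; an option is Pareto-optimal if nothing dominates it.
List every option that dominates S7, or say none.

none

S1: worse on tolls (66 vs 2).
S2: worse on tolls (32 vs 2).
S3: worse on tolls (14 vs 2).
S4: worse on tolls (17 vs 2).
S5: worse on tolls (5 vs 2).
S6: worse on tolls (51 vs 2).
S8: worse on tolls (15 vs 2).
S9: worse on tolls (54 vs 2).
No option dominates S7.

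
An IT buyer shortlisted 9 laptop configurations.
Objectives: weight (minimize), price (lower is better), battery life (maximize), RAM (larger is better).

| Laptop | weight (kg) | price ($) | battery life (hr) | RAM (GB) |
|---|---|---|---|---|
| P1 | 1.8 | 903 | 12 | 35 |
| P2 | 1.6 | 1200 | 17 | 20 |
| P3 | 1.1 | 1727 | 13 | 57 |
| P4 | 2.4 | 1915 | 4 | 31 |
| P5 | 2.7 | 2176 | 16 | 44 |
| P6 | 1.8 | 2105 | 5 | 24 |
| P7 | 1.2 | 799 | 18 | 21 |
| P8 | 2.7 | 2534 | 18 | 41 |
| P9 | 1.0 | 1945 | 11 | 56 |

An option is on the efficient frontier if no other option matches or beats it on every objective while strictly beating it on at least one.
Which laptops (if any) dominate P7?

none

P1: worse on weight (1.8 vs 1.2).
P2: worse on weight (1.6 vs 1.2).
P3: worse on price (1727 vs 799).
P4: worse on weight (2.4 vs 1.2).
P5: worse on weight (2.7 vs 1.2).
P6: worse on weight (1.8 vs 1.2).
P8: worse on weight (2.7 vs 1.2).
P9: worse on price (1945 vs 799).
No option dominates P7.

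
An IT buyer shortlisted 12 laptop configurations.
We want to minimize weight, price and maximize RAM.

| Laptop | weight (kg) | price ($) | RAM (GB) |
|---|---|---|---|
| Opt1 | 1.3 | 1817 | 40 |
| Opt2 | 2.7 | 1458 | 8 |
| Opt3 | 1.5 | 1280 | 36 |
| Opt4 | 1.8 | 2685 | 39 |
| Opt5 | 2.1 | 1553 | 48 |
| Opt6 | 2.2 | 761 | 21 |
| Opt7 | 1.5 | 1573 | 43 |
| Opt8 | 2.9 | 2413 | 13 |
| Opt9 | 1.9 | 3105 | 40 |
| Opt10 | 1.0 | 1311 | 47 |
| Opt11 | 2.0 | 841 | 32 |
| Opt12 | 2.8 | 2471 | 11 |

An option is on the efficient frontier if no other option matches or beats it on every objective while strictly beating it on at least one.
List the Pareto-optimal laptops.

Opt3, Opt5, Opt6, Opt10, Opt11

Opt1: dominated by Opt10 (weight 1.0≤1.3, price 1311≤1817, RAM 47≥40).
Opt2: dominated by Opt3 (weight 1.5≤2.7, price 1280≤1458, RAM 36≥8).
Opt3: not dominated.
Opt4: dominated by Opt1 (weight 1.3≤1.8, price 1817≤2685, RAM 40≥39).
Opt5: not dominated (best RAM).
Opt6: not dominated (best price).
Opt7: dominated by Opt10 (weight 1.0≤1.5, price 1311≤1573, RAM 47≥43).
Opt8: dominated by Opt1 (weight 1.3≤2.9, price 1817≤2413, RAM 40≥13).
Opt9: dominated by Opt1 (weight 1.3≤1.9, price 1817≤3105, RAM 40≥40).
Opt10: not dominated (best weight).
Opt11: not dominated.
Opt12: dominated by Opt1 (weight 1.3≤2.8, price 1817≤2471, RAM 40≥11).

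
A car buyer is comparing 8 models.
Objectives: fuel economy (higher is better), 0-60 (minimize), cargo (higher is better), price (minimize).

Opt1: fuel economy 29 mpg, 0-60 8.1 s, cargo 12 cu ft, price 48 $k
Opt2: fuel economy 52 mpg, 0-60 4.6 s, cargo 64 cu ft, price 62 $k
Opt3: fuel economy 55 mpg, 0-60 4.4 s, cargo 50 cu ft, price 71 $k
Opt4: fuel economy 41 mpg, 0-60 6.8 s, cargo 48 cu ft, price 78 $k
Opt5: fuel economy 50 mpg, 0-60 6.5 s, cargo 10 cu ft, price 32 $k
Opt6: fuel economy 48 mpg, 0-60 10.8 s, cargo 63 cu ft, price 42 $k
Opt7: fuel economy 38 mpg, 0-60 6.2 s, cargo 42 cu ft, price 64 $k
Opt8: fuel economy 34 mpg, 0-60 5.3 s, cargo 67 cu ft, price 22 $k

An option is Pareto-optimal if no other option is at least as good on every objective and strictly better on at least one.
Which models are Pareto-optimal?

Opt2, Opt3, Opt5, Opt6, Opt8

Opt1: dominated by Opt8 (fuel economy 34≥29, 0-60 5.3≤8.1, cargo 67≥12, price 22≤48).
Opt2: not dominated.
Opt3: not dominated (best fuel economy).
Opt4: dominated by Opt2 (fuel economy 52≥41, 0-60 4.6≤6.8, cargo 64≥48, price 62≤78).
Opt5: not dominated.
Opt6: not dominated.
Opt7: dominated by Opt2 (fuel economy 52≥38, 0-60 4.6≤6.2, cargo 64≥42, price 62≤64).
Opt8: not dominated (best cargo).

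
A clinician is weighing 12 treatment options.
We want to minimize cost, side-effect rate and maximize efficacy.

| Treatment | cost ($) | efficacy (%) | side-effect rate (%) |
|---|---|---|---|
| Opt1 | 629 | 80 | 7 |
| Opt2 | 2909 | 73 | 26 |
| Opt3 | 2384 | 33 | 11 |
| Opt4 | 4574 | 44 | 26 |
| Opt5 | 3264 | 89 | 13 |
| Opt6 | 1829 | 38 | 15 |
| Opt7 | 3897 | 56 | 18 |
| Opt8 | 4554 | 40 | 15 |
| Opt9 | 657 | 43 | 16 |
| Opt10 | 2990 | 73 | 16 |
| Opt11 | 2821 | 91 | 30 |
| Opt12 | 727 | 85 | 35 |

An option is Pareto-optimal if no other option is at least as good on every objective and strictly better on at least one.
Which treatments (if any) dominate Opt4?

Opt1: cost 629≤4574, efficacy 80≥44, side-effect rate 7≤26 — dominates Opt4.
Opt2: cost 2909≤4574, efficacy 73≥44, side-effect rate 26≤26 — dominates Opt4.
Opt5: cost 3264≤4574, efficacy 89≥44, side-effect rate 13≤26 — dominates Opt4.
Opt7: cost 3897≤4574, efficacy 56≥44, side-effect rate 18≤26 — dominates Opt4.
Opt10: cost 2990≤4574, efficacy 73≥44, side-effect rate 16≤26 — dominates Opt4.
Others (Opt3, Opt6, Opt8, Opt9, Opt11, Opt12) are each worse than Opt4 on at least one objective.

Opt1, Opt2, Opt5, Opt7, Opt10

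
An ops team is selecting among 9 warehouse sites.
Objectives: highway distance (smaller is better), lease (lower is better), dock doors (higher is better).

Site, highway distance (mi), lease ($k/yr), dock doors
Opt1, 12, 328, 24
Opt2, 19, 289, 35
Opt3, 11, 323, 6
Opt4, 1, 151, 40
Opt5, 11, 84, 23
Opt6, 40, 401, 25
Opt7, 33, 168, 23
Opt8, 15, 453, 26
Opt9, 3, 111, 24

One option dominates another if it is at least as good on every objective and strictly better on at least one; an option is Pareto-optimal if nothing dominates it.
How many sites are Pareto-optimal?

3

Opt1: dominated by Opt4 (highway distance 1≤12, lease 151≤328, dock doors 40≥24).
Opt2: dominated by Opt4 (highway distance 1≤19, lease 151≤289, dock doors 40≥35).
Opt3: dominated by Opt4 (highway distance 1≤11, lease 151≤323, dock doors 40≥6).
Opt4: not dominated (best highway distance).
Opt5: not dominated (best lease).
Opt6: dominated by Opt2 (highway distance 19≤40, lease 289≤401, dock doors 35≥25).
Opt7: dominated by Opt4 (highway distance 1≤33, lease 151≤168, dock doors 40≥23).
Opt8: dominated by Opt4 (highway distance 1≤15, lease 151≤453, dock doors 40≥26).
Opt9: not dominated.
Pareto-optimal: Opt4, Opt5, Opt9 → 3.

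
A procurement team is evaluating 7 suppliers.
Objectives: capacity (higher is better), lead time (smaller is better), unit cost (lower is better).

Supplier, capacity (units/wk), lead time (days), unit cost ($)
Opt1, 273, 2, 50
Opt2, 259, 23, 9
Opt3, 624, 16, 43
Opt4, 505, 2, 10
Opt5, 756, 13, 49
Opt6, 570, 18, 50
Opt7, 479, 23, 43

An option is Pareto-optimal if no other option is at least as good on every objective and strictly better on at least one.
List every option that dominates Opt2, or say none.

none

Opt1: worse on unit cost (50 vs 9).
Opt3: worse on unit cost (43 vs 9).
Opt4: worse on unit cost (10 vs 9).
Opt5: worse on unit cost (49 vs 9).
Opt6: worse on unit cost (50 vs 9).
Opt7: worse on unit cost (43 vs 9).
No option dominates Opt2.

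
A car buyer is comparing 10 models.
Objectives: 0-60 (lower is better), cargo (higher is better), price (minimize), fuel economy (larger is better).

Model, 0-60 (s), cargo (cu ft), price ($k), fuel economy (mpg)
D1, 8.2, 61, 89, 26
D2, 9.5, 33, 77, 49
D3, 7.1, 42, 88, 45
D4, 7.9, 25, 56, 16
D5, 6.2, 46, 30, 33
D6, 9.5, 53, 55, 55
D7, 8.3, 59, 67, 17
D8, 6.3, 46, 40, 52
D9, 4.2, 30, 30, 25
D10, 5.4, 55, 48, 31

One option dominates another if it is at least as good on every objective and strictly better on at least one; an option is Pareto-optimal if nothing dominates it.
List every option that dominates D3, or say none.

D8: 0-60 6.3≤7.1, cargo 46≥42, price 40≤88, fuel economy 52≥45 — dominates D3.
Others (D1, D2, D4, D5, D6, D7, D9, D10) are each worse than D3 on at least one objective.

D8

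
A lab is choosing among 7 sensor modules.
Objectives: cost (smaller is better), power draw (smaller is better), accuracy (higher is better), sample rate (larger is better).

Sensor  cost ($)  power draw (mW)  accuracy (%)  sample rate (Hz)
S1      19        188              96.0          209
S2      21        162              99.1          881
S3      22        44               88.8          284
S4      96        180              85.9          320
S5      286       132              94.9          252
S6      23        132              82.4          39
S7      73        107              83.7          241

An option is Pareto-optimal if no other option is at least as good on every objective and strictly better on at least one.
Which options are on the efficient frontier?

S1, S2, S3, S5

S1: not dominated (best cost).
S2: not dominated (best accuracy).
S3: not dominated (best power draw).
S4: dominated by S2 (cost 21≤96, power draw 162≤180, accuracy 99.1≥85.9, sample rate 881≥320).
S5: not dominated.
S6: dominated by S3 (cost 22≤23, power draw 44≤132, accuracy 88.8≥82.4, sample rate 284≥39).
S7: dominated by S3 (cost 22≤73, power draw 44≤107, accuracy 88.8≥83.7, sample rate 284≥241).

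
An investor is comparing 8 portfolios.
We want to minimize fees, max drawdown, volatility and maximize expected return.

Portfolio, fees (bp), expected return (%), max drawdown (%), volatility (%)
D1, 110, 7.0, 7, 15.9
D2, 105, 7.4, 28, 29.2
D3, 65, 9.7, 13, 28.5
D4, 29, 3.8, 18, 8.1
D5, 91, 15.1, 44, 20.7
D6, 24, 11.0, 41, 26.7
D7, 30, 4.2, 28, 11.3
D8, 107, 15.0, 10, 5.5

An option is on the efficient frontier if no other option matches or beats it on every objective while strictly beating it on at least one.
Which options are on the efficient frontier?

D1, D3, D4, D5, D6, D7, D8

D1: not dominated (best max drawdown).
D2: dominated by D3 (fees 65≤105, expected return 9.7≥7.4, max drawdown 13≤28, volatility 28.5≤29.2).
D3: not dominated.
D4: not dominated.
D5: not dominated (best expected return).
D6: not dominated (best fees).
D7: not dominated.
D8: not dominated (best volatility).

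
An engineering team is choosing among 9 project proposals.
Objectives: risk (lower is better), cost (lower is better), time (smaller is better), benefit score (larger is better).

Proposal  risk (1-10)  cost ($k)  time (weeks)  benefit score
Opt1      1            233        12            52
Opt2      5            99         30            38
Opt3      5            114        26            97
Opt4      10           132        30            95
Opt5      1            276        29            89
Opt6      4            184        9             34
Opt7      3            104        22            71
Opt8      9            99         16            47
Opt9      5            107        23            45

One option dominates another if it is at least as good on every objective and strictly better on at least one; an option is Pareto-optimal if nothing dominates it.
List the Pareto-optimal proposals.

Opt1, Opt2, Opt3, Opt5, Opt6, Opt7, Opt8

Opt1: not dominated.
Opt2: not dominated.
Opt3: not dominated (best benefit score).
Opt4: dominated by Opt3 (risk 5≤10, cost 114≤132, time 26≤30, benefit score 97≥95).
Opt5: not dominated.
Opt6: not dominated (best time).
Opt7: not dominated.
Opt8: not dominated.
Opt9: dominated by Opt7 (risk 3≤5, cost 104≤107, time 22≤23, benefit score 71≥45).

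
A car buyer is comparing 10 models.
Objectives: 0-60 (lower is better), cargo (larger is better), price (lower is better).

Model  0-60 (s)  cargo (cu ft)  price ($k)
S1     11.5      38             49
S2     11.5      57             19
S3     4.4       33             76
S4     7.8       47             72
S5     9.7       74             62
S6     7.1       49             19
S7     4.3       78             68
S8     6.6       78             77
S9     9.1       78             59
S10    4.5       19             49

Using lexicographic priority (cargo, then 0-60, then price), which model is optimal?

S7

First maximize cargo: best is 78, kept {S7, S8, S9}.
Then minimize 0-60: best is 4.3, kept {S7}.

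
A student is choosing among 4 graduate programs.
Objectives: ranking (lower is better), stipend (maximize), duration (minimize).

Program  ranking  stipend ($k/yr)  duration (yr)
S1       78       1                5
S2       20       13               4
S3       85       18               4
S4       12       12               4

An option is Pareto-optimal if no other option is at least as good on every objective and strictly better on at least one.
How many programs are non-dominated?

3

S1: dominated by S2 (ranking 20≤78, stipend 13≥1, duration 4≤5).
S2: not dominated.
S3: not dominated (best stipend).
S4: not dominated (best ranking).
Pareto-optimal: S2, S3, S4 → 3.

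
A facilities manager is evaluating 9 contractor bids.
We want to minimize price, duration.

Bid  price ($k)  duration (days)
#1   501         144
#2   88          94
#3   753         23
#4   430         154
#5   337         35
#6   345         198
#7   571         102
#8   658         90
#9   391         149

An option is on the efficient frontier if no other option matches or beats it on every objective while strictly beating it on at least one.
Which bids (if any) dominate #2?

none

#1: worse on price (501 vs 88).
#3: worse on price (753 vs 88).
#4: worse on price (430 vs 88).
#5: worse on price (337 vs 88).
#6: worse on price (345 vs 88).
#7: worse on price (571 vs 88).
#8: worse on price (658 vs 88).
#9: worse on price (391 vs 88).
No option dominates #2.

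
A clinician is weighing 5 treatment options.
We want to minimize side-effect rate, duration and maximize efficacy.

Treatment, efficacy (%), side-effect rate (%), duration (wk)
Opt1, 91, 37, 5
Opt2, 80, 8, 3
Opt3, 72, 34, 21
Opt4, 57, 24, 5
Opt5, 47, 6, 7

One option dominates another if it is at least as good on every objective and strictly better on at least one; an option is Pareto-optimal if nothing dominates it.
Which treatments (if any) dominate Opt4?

Opt2

Opt2: efficacy 80≥57, side-effect rate 8≤24, duration 3≤5 — dominates Opt4.
Others (Opt1, Opt3, Opt5) are each worse than Opt4 on at least one objective.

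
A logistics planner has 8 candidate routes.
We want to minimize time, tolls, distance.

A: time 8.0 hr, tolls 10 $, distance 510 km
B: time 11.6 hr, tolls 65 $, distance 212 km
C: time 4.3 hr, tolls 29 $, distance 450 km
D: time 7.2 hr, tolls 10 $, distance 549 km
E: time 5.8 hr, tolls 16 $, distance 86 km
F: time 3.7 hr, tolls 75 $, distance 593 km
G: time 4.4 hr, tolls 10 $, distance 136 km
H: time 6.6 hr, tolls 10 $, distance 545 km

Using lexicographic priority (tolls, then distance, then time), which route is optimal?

G

First minimize tolls: best is 10, kept {A, D, G, H}.
Then minimize distance: best is 136, kept {G}.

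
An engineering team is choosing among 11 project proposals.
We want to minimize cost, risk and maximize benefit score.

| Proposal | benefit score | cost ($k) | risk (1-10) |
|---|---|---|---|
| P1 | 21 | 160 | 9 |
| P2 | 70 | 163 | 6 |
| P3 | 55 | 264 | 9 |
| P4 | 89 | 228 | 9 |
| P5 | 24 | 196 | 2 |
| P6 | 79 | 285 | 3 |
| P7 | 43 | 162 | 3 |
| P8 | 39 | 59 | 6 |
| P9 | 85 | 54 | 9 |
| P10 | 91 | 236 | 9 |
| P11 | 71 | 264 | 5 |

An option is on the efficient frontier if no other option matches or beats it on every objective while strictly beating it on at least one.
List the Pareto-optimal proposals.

P2, P4, P5, P6, P7, P8, P9, P10, P11

P1: dominated by P8 (benefit score 39≥21, cost 59≤160, risk 6≤9).
P2: not dominated.
P3: dominated by P2 (benefit score 70≥55, cost 163≤264, risk 6≤9).
P4: not dominated.
P5: not dominated (best risk).
P6: not dominated.
P7: not dominated.
P8: not dominated.
P9: not dominated (best cost).
P10: not dominated (best benefit score).
P11: not dominated.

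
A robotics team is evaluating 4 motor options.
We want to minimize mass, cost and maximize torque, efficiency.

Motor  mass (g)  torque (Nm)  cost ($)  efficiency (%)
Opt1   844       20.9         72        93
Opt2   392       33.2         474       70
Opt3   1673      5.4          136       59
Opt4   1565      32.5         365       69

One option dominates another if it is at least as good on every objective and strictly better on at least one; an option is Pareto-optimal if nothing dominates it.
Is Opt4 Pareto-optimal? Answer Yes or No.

Opt1: worse on torque (20.9 vs 32.5).
Opt2: worse on cost (474 vs 365).
Opt3: worse on mass (1673 vs 1565).
No option is at least as good as Opt4 on every objective and strictly better on one.

Yes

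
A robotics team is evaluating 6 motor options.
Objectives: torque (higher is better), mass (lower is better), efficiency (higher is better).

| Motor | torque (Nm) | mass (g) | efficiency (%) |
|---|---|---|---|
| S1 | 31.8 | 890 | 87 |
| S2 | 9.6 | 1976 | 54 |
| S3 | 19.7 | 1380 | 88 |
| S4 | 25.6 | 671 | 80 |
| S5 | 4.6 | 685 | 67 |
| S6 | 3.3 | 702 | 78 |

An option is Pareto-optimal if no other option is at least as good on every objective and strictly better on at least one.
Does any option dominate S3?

S1: worse on efficiency (87 vs 88).
S2: worse on torque (9.6 vs 19.7).
S4: worse on efficiency (80 vs 88).
S5: worse on torque (4.6 vs 19.7).
S6: worse on torque (3.3 vs 19.7).
No option is at least as good as S3 on every objective and strictly better on one.

No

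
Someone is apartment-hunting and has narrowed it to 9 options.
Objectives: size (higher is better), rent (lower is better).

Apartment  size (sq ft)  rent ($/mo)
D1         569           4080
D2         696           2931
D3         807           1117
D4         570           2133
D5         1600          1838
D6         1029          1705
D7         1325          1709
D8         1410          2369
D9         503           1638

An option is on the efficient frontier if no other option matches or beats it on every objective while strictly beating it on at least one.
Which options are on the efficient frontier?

D3, D5, D6, D7

D1: dominated by D2 (size 696≥569, rent 2931≤4080).
D2: dominated by D3 (size 807≥696, rent 1117≤2931).
D3: not dominated (best rent).
D4: dominated by D3 (size 807≥570, rent 1117≤2133).
D5: not dominated (best size).
D6: not dominated.
D7: not dominated.
D8: dominated by D5 (size 1600≥1410, rent 1838≤2369).
D9: dominated by D3 (size 807≥503, rent 1117≤1638).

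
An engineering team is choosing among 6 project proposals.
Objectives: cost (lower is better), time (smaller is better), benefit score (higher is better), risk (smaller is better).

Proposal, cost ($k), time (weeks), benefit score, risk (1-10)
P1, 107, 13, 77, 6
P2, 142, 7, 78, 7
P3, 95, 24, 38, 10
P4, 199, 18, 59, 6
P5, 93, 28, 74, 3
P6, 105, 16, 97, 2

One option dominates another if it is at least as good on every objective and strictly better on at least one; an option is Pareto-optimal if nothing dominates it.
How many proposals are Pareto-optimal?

P1: not dominated.
P2: not dominated (best time).
P3: not dominated.
P4: dominated by P1 (cost 107≤199, time 13≤18, benefit score 77≥59, risk 6≤6).
P5: not dominated (best cost).
P6: not dominated (best benefit score).
Pareto-optimal: P1, P2, P3, P5, P6 → 5.

5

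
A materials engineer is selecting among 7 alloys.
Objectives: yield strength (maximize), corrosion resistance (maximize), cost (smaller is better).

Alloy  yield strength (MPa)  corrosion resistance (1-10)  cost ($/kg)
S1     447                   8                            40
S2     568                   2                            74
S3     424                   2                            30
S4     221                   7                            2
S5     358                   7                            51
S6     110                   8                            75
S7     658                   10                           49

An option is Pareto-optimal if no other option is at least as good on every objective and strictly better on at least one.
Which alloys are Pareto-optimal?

S1: not dominated.
S2: dominated by S7 (yield strength 658≥568, corrosion resistance 10≥2, cost 49≤74).
S3: not dominated.
S4: not dominated (best cost).
S5: dominated by S1 (yield strength 447≥358, corrosion resistance 8≥7, cost 40≤51).
S6: dominated by S1 (yield strength 447≥110, corrosion resistance 8≥8, cost 40≤75).
S7: not dominated (best yield strength).

S1, S3, S4, S7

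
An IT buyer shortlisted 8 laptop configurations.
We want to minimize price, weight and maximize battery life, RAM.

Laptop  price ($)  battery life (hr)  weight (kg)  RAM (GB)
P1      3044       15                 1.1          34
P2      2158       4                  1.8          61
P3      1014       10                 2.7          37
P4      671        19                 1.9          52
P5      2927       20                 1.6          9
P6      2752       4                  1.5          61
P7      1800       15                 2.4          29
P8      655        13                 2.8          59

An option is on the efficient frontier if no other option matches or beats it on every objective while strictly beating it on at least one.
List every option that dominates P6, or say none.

none

P1: worse on price (3044 vs 2752).
P2: worse on weight (1.8 vs 1.5).
P3: worse on weight (2.7 vs 1.5).
P4: worse on weight (1.9 vs 1.5).
P5: worse on price (2927 vs 2752).
P7: worse on weight (2.4 vs 1.5).
P8: worse on weight (2.8 vs 1.5).
No option dominates P6.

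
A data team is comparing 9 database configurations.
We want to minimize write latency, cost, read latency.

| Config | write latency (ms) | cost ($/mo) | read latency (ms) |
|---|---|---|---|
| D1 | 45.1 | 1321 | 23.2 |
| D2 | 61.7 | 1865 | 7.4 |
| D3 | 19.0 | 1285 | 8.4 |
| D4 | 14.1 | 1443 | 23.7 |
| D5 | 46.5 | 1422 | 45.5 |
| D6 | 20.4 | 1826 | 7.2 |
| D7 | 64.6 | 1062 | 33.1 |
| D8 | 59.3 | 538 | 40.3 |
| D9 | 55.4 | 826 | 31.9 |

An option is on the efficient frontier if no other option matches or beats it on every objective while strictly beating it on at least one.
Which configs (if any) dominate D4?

D1: worse on write latency (45.1 vs 14.1).
D2: worse on write latency (61.7 vs 14.1).
D3: worse on write latency (19.0 vs 14.1).
D5: worse on write latency (46.5 vs 14.1).
D6: worse on write latency (20.4 vs 14.1).
D7: worse on write latency (64.6 vs 14.1).
D8: worse on write latency (59.3 vs 14.1).
D9: worse on write latency (55.4 vs 14.1).
No option dominates D4.

none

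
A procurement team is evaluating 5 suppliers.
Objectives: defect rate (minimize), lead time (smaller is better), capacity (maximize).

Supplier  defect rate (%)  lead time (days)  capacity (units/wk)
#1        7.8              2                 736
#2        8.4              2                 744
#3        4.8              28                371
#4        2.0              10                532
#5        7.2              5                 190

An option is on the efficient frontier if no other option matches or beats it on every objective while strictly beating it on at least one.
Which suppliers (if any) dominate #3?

#4: defect rate 2.0≤4.8, lead time 10≤28, capacity 532≥371 — dominates #3.
Others (#1, #2, #5) are each worse than #3 on at least one objective.

#4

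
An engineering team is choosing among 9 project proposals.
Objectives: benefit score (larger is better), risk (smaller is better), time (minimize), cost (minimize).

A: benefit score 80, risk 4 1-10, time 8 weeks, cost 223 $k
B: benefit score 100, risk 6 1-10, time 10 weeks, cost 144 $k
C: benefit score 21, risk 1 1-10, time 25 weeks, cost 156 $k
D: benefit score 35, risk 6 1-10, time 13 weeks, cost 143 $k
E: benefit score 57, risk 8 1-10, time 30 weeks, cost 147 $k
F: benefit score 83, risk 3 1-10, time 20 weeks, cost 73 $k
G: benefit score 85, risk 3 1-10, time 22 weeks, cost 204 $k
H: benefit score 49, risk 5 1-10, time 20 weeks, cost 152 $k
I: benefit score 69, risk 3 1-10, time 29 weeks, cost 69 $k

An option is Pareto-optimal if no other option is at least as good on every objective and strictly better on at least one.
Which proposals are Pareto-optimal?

A: not dominated (best time).
B: not dominated (best benefit score).
C: not dominated (best risk).
D: not dominated.
E: dominated by B (benefit score 100≥57, risk 6≤8, time 10≤30, cost 144≤147).
F: not dominated.
G: not dominated.
H: dominated by F (benefit score 83≥49, risk 3≤5, time 20≤20, cost 73≤152).
I: not dominated (best cost).

A, B, C, D, F, G, I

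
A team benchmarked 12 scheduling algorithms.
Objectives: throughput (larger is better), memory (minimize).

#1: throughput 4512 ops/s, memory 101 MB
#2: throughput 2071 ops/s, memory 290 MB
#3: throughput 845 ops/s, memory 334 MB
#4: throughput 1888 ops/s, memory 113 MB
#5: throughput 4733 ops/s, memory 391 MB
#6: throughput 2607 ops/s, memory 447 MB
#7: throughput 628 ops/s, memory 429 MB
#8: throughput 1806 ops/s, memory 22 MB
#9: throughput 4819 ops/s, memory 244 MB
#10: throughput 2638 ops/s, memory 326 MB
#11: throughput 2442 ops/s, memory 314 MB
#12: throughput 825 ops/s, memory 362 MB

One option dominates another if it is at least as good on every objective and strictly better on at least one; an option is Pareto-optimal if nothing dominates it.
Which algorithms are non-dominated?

#1, #8, #9

#1: not dominated.
#2: dominated by #1 (throughput 4512≥2071, memory 101≤290).
#3: dominated by #1 (throughput 4512≥845, memory 101≤334).
#4: dominated by #1 (throughput 4512≥1888, memory 101≤113).
#5: dominated by #9 (throughput 4819≥4733, memory 244≤391).
#6: dominated by #1 (throughput 4512≥2607, memory 101≤447).
#7: dominated by #1 (throughput 4512≥628, memory 101≤429).
#8: not dominated (best memory).
#9: not dominated (best throughput).
#10: dominated by #1 (throughput 4512≥2638, memory 101≤326).
#11: dominated by #1 (throughput 4512≥2442, memory 101≤314).
#12: dominated by #1 (throughput 4512≥825, memory 101≤362).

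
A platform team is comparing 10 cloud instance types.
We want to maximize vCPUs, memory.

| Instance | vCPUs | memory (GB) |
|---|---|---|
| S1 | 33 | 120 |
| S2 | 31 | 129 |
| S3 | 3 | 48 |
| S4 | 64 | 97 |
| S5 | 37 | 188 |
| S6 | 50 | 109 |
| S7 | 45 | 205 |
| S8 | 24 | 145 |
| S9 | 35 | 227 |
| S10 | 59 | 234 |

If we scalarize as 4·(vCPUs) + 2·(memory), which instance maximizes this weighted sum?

S1: 4·33 + 2·120 = 372
S2: 4·31 + 2·129 = 382
S3: 4·3 + 2·48 = 108
S4: 4·64 + 2·97 = 450
S5: 4·37 + 2·188 = 524
S6: 4·50 + 2·109 = 418
S7: 4·45 + 2·205 = 590
S8: 4·24 + 2·145 = 386
S9: 4·35 + 2·227 = 594
S10: 4·59 + 2·234 = 704
Highest: S10 at 704.

S10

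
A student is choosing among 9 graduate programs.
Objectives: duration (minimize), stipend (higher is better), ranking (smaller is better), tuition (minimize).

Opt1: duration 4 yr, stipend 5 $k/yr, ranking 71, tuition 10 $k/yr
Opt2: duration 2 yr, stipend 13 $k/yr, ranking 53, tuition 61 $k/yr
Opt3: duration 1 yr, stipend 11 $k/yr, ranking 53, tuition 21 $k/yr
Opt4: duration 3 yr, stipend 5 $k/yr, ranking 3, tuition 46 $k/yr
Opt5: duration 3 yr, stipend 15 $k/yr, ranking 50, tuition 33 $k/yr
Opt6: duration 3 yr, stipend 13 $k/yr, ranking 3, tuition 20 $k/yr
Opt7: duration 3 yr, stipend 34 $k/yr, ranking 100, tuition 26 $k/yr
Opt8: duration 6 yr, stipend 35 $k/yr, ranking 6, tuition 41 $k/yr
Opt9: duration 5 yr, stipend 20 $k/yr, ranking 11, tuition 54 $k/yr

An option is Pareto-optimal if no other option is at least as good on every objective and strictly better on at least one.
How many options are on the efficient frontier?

8

Opt1: not dominated (best tuition).
Opt2: not dominated.
Opt3: not dominated (best duration).
Opt4: dominated by Opt6 (duration 3≤3, stipend 13≥5, ranking 3≤3, tuition 20≤46).
Opt5: not dominated.
Opt6: not dominated.
Opt7: not dominated.
Opt8: not dominated (best stipend).
Opt9: not dominated.
Pareto-optimal: Opt1, Opt2, Opt3, Opt5, Opt6, Opt7, Opt8, Opt9 → 8.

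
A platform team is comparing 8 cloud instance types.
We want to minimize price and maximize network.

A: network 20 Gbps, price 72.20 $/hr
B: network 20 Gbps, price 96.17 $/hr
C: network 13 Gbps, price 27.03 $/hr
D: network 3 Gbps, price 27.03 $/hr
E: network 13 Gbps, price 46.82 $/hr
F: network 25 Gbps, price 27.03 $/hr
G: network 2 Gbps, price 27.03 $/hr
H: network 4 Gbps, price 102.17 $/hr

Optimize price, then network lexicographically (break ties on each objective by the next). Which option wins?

First minimize price: best is 27.03, kept {C, D, F, G}.
Then maximize network: best is 25, kept {F}.

F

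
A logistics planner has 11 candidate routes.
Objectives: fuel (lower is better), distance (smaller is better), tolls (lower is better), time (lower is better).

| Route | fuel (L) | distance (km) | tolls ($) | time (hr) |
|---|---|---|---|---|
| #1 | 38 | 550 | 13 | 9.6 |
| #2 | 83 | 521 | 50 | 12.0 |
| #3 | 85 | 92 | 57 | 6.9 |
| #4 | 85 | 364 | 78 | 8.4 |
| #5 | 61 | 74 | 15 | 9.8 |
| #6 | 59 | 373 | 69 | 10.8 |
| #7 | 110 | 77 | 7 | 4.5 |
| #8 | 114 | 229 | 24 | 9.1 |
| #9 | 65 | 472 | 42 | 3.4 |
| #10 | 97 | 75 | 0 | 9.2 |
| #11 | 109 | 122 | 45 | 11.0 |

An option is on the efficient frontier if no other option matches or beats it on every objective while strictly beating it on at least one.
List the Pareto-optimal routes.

#1: not dominated (best fuel).
#2: dominated by #5 (fuel 61≤83, distance 74≤521, tolls 15≤50, time 9.8≤12.0).
#3: not dominated.
#4: dominated by #3 (fuel 85≤85, distance 92≤364, tolls 57≤78, time 6.9≤8.4).
#5: not dominated (best distance).
#6: not dominated.
#7: not dominated.
#8: dominated by #7 (fuel 110≤114, distance 77≤229, tolls 7≤24, time 4.5≤9.1).
#9: not dominated (best time).
#10: not dominated (best tolls).
#11: dominated by #5 (fuel 61≤109, distance 74≤122, tolls 15≤45, time 9.8≤11.0).

#1, #3, #5, #6, #7, #9, #10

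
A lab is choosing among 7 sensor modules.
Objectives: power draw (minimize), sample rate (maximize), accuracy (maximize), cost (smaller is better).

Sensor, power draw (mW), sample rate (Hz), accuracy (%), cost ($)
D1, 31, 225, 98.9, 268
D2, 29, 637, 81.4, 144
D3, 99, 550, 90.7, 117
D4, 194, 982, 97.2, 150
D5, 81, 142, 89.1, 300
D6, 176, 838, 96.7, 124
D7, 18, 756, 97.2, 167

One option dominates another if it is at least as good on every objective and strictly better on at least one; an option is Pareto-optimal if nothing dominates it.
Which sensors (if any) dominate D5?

D1, D7

D1: power draw 31≤81, sample rate 225≥142, accuracy 98.9≥89.1, cost 268≤300 — dominates D5.
D7: power draw 18≤81, sample rate 756≥142, accuracy 97.2≥89.1, cost 167≤300 — dominates D5.
Others (D2, D3, D4, D6) are each worse than D5 on at least one objective.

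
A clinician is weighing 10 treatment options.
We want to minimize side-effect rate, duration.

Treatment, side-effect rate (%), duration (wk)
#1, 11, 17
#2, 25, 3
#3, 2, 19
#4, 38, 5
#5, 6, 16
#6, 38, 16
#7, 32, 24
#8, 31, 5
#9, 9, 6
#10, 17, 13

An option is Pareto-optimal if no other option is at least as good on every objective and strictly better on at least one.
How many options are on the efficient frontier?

4

#1: dominated by #5 (side-effect rate 6≤11, duration 16≤17).
#2: not dominated (best duration).
#3: not dominated (best side-effect rate).
#4: dominated by #2 (side-effect rate 25≤38, duration 3≤5).
#5: not dominated.
#6: dominated by #2 (side-effect rate 25≤38, duration 3≤16).
#7: dominated by #1 (side-effect rate 11≤32, duration 17≤24).
#8: dominated by #2 (side-effect rate 25≤31, duration 3≤5).
#9: not dominated.
#10: dominated by #9 (side-effect rate 9≤17, duration 6≤13).
Pareto-optimal: #2, #3, #5, #9 → 4.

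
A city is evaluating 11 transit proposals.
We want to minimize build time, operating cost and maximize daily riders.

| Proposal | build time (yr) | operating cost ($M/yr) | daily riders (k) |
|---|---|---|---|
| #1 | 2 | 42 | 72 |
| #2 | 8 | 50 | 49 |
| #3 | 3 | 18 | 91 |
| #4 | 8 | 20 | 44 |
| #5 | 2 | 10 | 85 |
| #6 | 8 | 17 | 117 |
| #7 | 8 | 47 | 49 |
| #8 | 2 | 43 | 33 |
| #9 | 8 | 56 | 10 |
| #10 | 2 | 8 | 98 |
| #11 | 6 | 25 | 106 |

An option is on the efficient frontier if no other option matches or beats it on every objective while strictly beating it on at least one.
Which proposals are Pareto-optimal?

#6, #10, #11

#1: dominated by #5 (build time 2≤2, operating cost 10≤42, daily riders 85≥72).
#2: dominated by #1 (build time 2≤8, operating cost 42≤50, daily riders 72≥49).
#3: dominated by #10 (build time 2≤3, operating cost 8≤18, daily riders 98≥91).
#4: dominated by #3 (build time 3≤8, operating cost 18≤20, daily riders 91≥44).
#5: dominated by #10 (build time 2≤2, operating cost 8≤10, daily riders 98≥85).
#6: not dominated (best daily riders).
#7: dominated by #1 (build time 2≤8, operating cost 42≤47, daily riders 72≥49).
#8: dominated by #1 (build time 2≤2, operating cost 42≤43, daily riders 72≥33).
#9: dominated by #1 (build time 2≤8, operating cost 42≤56, daily riders 72≥10).
#10: not dominated (best operating cost).
#11: not dominated.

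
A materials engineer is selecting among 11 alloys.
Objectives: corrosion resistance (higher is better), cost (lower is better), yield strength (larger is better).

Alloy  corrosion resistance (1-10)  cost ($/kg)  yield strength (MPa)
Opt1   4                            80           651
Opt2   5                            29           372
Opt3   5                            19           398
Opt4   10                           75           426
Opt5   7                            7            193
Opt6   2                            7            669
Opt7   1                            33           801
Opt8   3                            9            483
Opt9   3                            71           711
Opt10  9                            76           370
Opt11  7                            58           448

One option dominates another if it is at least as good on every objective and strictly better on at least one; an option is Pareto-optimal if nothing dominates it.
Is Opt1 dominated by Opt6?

No

Opt6 vs Opt1: Opt6 is worse on corrosion resistance (2 vs 4), so it does not dominate Opt1.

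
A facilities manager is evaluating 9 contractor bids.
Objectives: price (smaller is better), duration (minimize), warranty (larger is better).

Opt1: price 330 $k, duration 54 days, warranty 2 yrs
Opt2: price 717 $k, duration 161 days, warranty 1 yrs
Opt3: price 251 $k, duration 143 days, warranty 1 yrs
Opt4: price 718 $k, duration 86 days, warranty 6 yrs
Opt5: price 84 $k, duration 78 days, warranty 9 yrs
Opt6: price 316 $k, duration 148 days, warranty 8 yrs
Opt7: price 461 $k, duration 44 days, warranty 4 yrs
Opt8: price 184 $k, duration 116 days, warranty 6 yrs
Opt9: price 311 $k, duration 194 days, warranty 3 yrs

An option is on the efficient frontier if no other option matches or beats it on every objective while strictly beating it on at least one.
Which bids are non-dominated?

Opt1: not dominated.
Opt2: dominated by Opt1 (price 330≤717, duration 54≤161, warranty 2≥1).
Opt3: dominated by Opt5 (price 84≤251, duration 78≤143, warranty 9≥1).
Opt4: dominated by Opt5 (price 84≤718, duration 78≤86, warranty 9≥6).
Opt5: not dominated (best price).
Opt6: dominated by Opt5 (price 84≤316, duration 78≤148, warranty 9≥8).
Opt7: not dominated (best duration).
Opt8: dominated by Opt5 (price 84≤184, duration 78≤116, warranty 9≥6).
Opt9: dominated by Opt5 (price 84≤311, duration 78≤194, warranty 9≥3).

Opt1, Opt5, Opt7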